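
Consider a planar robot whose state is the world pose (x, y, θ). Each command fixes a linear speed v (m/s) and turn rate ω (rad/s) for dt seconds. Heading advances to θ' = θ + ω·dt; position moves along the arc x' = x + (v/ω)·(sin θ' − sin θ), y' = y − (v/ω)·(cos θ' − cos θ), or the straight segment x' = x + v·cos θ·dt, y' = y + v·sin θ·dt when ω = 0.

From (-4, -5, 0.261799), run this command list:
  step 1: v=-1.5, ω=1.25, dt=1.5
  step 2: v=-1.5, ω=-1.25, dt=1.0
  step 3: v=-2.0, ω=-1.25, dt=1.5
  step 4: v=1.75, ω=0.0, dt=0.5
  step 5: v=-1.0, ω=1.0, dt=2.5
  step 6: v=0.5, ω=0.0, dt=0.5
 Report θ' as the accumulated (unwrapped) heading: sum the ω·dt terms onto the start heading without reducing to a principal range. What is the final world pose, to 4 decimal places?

step 1: θ'=2.1368 (R=-1.2000) → pose (-4.7023, -6.8026, 2.1368)
step 2: θ'=0.8868 (R=1.2000) → pose (-4.7851, -8.2044, 0.8868)
step 3: θ'=-0.9882 (R=1.6000) → pose (-7.3612, -8.0737, -0.9882)
step 4: θ'=-0.9882 (straight) → pose (-6.8798, -8.8043, -0.9882)
step 5: θ'=1.5118 (R=-1.0000) → pose (-8.7131, -9.2956, 1.5118)
step 6: θ'=1.5118 (straight) → pose (-8.6984, -9.0460, 1.5118)

(-8.6984, -9.0460, 1.5118)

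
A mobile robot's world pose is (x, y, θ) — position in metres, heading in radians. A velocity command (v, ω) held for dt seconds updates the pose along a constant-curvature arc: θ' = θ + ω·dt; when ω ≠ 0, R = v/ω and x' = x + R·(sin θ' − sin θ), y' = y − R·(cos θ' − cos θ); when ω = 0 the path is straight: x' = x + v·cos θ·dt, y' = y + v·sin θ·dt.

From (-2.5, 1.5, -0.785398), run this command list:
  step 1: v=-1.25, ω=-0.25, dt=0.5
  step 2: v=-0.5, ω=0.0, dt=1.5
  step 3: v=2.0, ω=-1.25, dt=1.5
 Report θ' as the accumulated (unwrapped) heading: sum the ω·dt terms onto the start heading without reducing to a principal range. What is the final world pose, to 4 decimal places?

(-4.0789, 0.0796, -2.7854)

step 1: θ'=-0.9104 (R=5.0000) → pose (-2.9132, 1.9684, -0.9104)
step 2: θ'=-0.9104 (straight) → pose (-3.3733, 2.5607, -0.9104)
step 3: θ'=-2.7854 (R=-1.6000) → pose (-4.0789, 0.0796, -2.7854)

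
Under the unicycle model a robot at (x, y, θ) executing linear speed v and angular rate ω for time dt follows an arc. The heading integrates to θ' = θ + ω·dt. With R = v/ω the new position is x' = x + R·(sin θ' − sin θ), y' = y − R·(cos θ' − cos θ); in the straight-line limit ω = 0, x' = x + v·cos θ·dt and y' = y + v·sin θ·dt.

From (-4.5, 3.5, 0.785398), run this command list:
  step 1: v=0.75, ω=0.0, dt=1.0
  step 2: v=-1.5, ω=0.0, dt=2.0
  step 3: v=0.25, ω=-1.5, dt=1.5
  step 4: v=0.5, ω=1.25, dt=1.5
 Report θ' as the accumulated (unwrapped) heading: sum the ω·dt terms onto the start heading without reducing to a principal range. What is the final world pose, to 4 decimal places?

(-5.2501, 1.4844, 0.4104)

step 1: θ'=0.7854 (straight) → pose (-3.9697, 4.0303, 0.7854)
step 2: θ'=0.7854 (straight) → pose (-6.0910, 1.9090, 0.7854)
step 3: θ'=-1.4646 (R=-0.1667) → pose (-5.8074, 1.8088, -1.4646)
step 4: θ'=0.4104 (R=0.4000) → pose (-5.2501, 1.4844, 0.4104)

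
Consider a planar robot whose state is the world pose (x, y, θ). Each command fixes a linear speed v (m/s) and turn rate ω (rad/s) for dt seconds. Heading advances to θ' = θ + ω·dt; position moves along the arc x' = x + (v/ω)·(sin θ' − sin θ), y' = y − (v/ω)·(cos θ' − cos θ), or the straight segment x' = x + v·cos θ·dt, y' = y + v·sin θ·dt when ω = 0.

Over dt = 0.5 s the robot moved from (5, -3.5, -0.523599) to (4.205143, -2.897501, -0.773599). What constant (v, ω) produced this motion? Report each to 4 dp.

v = -2.0000, ω = -0.5000

Δθ = -0.773599 − -0.523599 = -0.250000
ω = Δθ/dt = -0.250000/0.5 = -0.5000
R = Δx/(sin θ' − sin θ) = 4.0000
v = R·ω = 4.0000·-0.5000 = -2.0000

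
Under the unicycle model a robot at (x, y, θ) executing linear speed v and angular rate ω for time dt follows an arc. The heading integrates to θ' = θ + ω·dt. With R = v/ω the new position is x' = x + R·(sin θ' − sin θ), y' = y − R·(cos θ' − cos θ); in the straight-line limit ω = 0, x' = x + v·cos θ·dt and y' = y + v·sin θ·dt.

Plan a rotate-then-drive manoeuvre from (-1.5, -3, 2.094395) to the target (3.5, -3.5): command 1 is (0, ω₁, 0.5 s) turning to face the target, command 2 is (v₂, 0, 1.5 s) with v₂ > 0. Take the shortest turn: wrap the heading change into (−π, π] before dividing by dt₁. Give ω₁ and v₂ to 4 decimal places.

ω₁ = -4.3881, v₂ = 3.3500

heading to target = atan2(-3.5−-3, 3.5−-1.5) = -0.0997
Δθ = wrap(-0.0997 − 2.0944) = -2.1941; ω₁ = Δθ/dt₁ = -4.3881
distance = √((3.5−-1.5)² + (-3.5−-3)²) = 5.0249; v₂ = distance/dt₂ = 3.3500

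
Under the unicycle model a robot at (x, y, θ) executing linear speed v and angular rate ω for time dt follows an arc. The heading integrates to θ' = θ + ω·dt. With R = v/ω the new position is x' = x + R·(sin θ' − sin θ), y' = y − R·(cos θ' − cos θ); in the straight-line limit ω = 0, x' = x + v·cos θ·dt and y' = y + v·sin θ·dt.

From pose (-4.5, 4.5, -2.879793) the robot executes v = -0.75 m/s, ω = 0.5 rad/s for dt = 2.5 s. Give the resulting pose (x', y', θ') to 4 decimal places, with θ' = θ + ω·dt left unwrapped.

(-3.3908, 5.8604, -1.6298)

θ' = -2.8798 + 0.5·2.5 = -1.6298
R = v/ω = -0.75/0.5 = -1.5000
x' = -4.5 + -1.5000·(sin -1.6298 − sin -2.8798) = -3.3908
y' = 4.5 − -1.5000·(cos -1.6298 − cos -2.8798) = 5.8604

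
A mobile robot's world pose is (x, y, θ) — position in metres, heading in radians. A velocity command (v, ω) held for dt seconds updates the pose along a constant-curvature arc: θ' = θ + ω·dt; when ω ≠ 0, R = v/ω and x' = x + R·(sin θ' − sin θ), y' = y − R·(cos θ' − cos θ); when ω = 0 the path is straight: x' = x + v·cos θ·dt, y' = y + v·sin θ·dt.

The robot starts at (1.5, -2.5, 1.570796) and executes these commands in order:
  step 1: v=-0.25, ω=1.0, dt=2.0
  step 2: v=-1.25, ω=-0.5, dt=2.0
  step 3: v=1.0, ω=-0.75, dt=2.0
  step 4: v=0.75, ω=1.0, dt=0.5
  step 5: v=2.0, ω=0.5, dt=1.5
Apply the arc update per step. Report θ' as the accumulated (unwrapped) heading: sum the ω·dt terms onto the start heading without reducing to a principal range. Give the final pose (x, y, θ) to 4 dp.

(2.8140, 1.9504, 2.3208)

step 1: θ'=3.5708 (R=-0.2500) → pose (1.8540, -2.7273, 3.5708)
step 2: θ'=2.5708 (R=2.5000) → pose (4.2452, -2.8969, 2.5708)
step 3: θ'=1.0708 (R=-1.3333) → pose (3.7955, -1.1357, 1.0708)
step 4: θ'=1.5708 (R=0.7500) → pose (3.8873, -0.7761, 1.5708)
step 5: θ'=2.3208 (R=4.0000) → pose (2.8140, 1.9504, 2.3208)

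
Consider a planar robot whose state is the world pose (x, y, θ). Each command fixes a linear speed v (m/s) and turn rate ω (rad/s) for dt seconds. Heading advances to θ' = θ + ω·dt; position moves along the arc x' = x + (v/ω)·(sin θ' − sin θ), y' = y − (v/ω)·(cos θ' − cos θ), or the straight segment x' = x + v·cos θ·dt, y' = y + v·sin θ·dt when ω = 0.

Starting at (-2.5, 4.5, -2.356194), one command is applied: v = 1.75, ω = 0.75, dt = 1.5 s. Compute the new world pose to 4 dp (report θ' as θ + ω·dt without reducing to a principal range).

(-3.0502, 2.0728, -1.2312)

θ' = -2.3562 + 0.75·1.5 = -1.2312
R = v/ω = 1.75/0.75 = 2.3333
x' = -2.5 + 2.3333·(sin -1.2312 − sin -2.3562) = -3.0502
y' = 4.5 − 2.3333·(cos -1.2312 − cos -2.3562) = 2.0728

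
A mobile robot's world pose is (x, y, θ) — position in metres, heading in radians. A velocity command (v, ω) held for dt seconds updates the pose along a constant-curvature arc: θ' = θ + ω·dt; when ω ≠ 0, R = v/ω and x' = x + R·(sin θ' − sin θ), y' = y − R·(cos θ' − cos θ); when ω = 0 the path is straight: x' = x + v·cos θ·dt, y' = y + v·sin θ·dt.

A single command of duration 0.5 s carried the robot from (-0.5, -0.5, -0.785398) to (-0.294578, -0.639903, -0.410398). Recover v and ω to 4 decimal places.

Δθ = -0.410398 − -0.785398 = 0.375000
ω = Δθ/dt = 0.375000/0.5 = 0.7500
R = Δx/(sin θ' − sin θ) = 0.6667
v = R·ω = 0.6667·0.7500 = 0.5000

v = 0.5000, ω = 0.7500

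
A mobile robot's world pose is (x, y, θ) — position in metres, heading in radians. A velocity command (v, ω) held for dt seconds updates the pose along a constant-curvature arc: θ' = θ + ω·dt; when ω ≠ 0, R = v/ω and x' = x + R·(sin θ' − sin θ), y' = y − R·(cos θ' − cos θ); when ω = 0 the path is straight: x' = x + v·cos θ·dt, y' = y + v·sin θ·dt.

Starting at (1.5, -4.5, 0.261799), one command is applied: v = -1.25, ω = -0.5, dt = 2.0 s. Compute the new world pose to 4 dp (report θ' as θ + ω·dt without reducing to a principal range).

(-0.8294, -3.9344, -0.7382)

θ' = 0.2618 + -0.5·2.0 = -0.7382
R = v/ω = -1.25/-0.5 = 2.5000
x' = 1.5 + 2.5000·(sin -0.7382 − sin 0.2618) = -0.8294
y' = -4.5 − 2.5000·(cos -0.7382 − cos 0.2618) = -3.9344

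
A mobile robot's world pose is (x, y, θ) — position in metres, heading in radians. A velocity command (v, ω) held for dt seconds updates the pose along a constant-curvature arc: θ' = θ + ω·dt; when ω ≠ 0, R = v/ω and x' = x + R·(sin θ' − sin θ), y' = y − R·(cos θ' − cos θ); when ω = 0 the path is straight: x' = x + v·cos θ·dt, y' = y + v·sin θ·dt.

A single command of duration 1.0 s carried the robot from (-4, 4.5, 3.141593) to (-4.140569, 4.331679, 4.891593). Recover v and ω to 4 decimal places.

Δθ = 4.891593 − 3.141593 = 1.750000
ω = Δθ/dt = 1.750000/1.0 = 1.7500
R = −Δy/(cos θ' − cos θ) = 0.1429
v = R·ω = 0.1429·1.7500 = 0.2500

v = 0.2500, ω = 1.7500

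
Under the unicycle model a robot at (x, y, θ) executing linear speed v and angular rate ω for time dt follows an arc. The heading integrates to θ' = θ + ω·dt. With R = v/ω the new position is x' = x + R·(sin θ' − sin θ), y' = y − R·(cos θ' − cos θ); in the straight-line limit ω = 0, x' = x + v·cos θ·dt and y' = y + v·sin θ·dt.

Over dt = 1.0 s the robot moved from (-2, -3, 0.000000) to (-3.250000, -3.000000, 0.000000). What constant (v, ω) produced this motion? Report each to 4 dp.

Δθ = 0.000000 − 0.000000 = 0.000000
ω = Δθ/dt = 0.000000/1.0 = 0.0000
ω = 0 → v = (Δx·cos θ + Δy·sin θ)/dt = -1.2500

v = -1.2500, ω = 0.0000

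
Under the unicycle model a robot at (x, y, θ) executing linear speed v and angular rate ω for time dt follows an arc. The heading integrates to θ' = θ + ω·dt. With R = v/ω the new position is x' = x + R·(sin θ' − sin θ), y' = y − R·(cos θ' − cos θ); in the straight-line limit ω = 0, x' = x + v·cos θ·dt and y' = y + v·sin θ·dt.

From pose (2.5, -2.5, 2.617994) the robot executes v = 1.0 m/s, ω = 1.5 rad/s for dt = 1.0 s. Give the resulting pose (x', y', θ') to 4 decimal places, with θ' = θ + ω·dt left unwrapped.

θ' = 2.6180 + 1.5·1.0 = 4.1180
R = v/ω = 1.0/1.5 = 0.6667
x' = 2.5 + 0.6667·(sin 4.1180 − sin 2.6180) = 1.6143
y' = -2.5 − 0.6667·(cos 4.1180 − cos 2.6180) = -2.7040

(1.6143, -2.7040, 4.1180)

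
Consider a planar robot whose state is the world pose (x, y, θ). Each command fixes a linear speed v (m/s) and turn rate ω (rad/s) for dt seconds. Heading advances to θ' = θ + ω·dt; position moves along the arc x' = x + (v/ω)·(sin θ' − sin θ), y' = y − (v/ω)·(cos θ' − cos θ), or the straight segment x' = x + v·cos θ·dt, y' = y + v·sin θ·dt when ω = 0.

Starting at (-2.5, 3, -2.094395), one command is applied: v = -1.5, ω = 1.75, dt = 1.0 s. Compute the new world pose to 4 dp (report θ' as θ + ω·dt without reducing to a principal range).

(-2.9529, 4.2354, -0.3444)

θ' = -2.0944 + 1.75·1.0 = -0.3444
R = v/ω = -1.5/1.75 = -0.8571
x' = -2.5 + -0.8571·(sin -0.3444 − sin -2.0944) = -2.9529
y' = 3 − -0.8571·(cos -0.3444 − cos -2.0944) = 4.2354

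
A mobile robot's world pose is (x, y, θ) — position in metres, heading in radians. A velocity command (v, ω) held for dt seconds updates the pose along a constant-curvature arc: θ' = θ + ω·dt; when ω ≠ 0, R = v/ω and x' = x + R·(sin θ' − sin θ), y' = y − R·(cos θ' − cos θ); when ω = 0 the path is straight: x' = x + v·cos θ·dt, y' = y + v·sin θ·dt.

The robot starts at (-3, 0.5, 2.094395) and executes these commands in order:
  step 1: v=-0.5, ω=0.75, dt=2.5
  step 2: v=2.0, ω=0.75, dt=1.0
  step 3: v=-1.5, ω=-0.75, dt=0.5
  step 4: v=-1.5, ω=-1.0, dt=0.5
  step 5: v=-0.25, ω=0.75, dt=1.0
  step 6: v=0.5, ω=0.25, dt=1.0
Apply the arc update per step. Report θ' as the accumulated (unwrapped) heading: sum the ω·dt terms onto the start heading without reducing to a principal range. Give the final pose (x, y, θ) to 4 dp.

step 1: θ'=3.9694 (R=-0.6667) → pose (-1.9317, 0.3823, 3.9694)
step 2: θ'=4.7194 (R=2.6667) → pose (-2.6344, -1.4403, 4.7194)
step 3: θ'=4.3444 (R=2.0000) → pose (-2.5006, -0.7068, 4.3444)
step 4: θ'=3.8444 (R=1.5000) → pose (-2.0705, -0.1019, 3.8444)
step 5: θ'=4.5944 (R=-0.3333) → pose (-1.9550, 0.1132, 4.5944)
step 6: θ'=4.8444 (R=2.0000) → pose (-1.9515, -0.3855, 4.8444)

(-1.9515, -0.3855, 4.8444)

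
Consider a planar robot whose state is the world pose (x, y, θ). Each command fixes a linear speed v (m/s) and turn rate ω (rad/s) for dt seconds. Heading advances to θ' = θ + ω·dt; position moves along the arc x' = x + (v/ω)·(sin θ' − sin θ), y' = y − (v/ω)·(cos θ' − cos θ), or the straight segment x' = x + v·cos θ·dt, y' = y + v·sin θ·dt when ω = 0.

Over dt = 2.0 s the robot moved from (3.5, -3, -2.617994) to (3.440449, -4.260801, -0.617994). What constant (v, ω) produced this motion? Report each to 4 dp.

v = 0.7500, ω = 1.0000

Δθ = -0.617994 − -2.617994 = 2.000000
ω = Δθ/dt = 2.000000/2.0 = 1.0000
R = −Δy/(cos θ' − cos θ) = 0.7500
v = R·ω = 0.7500·1.0000 = 0.7500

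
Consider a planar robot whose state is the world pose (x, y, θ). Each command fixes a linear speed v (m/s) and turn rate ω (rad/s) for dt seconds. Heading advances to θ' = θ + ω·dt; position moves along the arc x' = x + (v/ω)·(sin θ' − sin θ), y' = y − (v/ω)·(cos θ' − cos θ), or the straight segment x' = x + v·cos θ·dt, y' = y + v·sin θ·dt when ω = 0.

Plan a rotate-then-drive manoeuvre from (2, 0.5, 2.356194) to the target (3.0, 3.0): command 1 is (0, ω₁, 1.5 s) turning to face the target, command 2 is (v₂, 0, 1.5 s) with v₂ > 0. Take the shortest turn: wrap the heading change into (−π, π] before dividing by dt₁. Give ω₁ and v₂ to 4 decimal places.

ω₁ = -0.7773, v₂ = 1.7951

heading to target = atan2(3−0.5, 3−2) = 1.1903
Δθ = wrap(1.1903 − 2.3562) = -1.1659; ω₁ = Δθ/dt₁ = -0.7773
distance = √((3−2)² + (3−0.5)²) = 2.6926; v₂ = distance/dt₂ = 1.7951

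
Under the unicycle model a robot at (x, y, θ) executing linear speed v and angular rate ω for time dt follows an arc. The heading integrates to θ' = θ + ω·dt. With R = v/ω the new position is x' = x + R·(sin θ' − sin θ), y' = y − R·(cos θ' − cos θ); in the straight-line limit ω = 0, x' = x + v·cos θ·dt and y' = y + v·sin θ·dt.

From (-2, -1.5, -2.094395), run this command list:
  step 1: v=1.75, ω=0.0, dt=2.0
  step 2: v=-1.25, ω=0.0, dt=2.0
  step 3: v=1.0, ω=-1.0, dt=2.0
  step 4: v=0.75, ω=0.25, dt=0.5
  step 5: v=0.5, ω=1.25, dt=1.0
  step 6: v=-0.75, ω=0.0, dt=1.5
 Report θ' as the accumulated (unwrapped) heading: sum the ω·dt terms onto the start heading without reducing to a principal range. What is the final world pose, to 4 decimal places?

(-3.8491, -1.5989, -2.7194)

step 1: θ'=-2.0944 (straight) → pose (-3.7500, -4.5311, -2.0944)
step 2: θ'=-2.0944 (straight) → pose (-2.5000, -2.3660, -2.0944)
step 3: θ'=-4.0944 (R=-1.0000) → pose (-4.1811, -2.4454, -4.0944)
step 4: θ'=-3.9694 (R=3.0000) → pose (-4.4169, -2.1541, -3.9694)
step 5: θ'=-2.7194 (R=0.4000) → pose (-4.8753, -2.0599, -2.7194)
step 6: θ'=-2.7194 (straight) → pose (-3.8491, -1.5989, -2.7194)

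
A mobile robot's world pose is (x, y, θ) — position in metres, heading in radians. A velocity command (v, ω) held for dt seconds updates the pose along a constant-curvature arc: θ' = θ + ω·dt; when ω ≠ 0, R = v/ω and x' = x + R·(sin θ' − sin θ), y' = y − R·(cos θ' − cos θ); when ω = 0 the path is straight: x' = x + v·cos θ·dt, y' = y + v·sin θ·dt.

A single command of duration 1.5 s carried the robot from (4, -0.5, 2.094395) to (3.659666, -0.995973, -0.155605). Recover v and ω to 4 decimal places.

Δθ = -0.155605 − 2.094395 = -2.250000
ω = Δθ/dt = -2.250000/1.5 = -1.5000
R = −Δy/(cos θ' − cos θ) = 0.3333
v = R·ω = 0.3333·-1.5000 = -0.5000

v = -0.5000, ω = -1.5000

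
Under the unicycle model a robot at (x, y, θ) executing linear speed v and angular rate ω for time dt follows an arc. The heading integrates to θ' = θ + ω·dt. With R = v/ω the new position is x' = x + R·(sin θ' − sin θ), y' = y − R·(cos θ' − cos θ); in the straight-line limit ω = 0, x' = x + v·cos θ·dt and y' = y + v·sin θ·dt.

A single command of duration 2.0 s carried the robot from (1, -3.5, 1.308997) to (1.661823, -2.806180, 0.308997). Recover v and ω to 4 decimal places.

v = 0.5000, ω = -0.5000

Δθ = 0.308997 − 1.308997 = -1.000000
ω = Δθ/dt = -1.000000/2.0 = -0.5000
R = −Δy/(cos θ' − cos θ) = -1.0000
v = R·ω = -1.0000·-0.5000 = 0.5000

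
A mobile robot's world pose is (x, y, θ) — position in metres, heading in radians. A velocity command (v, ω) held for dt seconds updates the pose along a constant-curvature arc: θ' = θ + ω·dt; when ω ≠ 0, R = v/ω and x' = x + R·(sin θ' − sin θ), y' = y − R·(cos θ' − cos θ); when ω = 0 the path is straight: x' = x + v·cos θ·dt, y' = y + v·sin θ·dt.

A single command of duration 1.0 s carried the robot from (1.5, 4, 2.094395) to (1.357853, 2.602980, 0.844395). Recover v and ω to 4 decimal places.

Δθ = 0.844395 − 2.094395 = -1.250000
ω = Δθ/dt = -1.250000/1.0 = -1.2500
R = −Δy/(cos θ' − cos θ) = 1.2000
v = R·ω = 1.2000·-1.2500 = -1.5000

v = -1.5000, ω = -1.2500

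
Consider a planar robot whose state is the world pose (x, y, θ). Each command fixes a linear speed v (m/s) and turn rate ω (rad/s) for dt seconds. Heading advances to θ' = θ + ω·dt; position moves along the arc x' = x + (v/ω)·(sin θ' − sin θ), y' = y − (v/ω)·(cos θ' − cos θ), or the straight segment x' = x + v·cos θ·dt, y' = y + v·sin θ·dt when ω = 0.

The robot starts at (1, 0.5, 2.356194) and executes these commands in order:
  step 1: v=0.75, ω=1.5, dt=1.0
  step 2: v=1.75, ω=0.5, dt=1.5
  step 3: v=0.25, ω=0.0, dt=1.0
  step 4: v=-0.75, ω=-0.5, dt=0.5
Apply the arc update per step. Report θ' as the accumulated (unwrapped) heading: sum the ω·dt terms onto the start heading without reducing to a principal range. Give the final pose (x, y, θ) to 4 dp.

(-0.8087, -1.6332, 4.3562)

step 1: θ'=3.8562 (R=0.5000) → pose (0.3188, 0.5241, 3.8562)
step 2: θ'=4.6062 (R=3.5000) → pose (-0.8679, -1.7486, 4.6062)
step 3: θ'=4.6062 (straight) → pose (-0.8944, -1.9972, 4.6062)
step 4: θ'=4.3562 (R=1.5000) → pose (-0.8087, -1.6332, 4.3562)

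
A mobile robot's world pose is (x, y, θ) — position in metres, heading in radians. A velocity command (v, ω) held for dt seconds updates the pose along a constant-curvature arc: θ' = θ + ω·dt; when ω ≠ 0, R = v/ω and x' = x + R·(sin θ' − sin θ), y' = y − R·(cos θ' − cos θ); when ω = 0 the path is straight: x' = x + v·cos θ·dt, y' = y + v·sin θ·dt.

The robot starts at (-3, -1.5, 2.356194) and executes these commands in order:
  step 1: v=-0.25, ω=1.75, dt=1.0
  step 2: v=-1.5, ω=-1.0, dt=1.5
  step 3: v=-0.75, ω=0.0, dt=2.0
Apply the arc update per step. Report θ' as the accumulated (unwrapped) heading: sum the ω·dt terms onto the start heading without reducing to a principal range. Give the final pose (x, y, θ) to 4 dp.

step 1: θ'=4.1062 (R=-0.1429) → pose (-2.7816, -1.4804, 4.1062)
step 2: θ'=2.6062 (R=1.5000) → pose (-0.7836, -1.0449, 2.6062)
step 3: θ'=2.6062 (straight) → pose (0.5065, -1.8102, 2.6062)

(0.5065, -1.8102, 2.6062)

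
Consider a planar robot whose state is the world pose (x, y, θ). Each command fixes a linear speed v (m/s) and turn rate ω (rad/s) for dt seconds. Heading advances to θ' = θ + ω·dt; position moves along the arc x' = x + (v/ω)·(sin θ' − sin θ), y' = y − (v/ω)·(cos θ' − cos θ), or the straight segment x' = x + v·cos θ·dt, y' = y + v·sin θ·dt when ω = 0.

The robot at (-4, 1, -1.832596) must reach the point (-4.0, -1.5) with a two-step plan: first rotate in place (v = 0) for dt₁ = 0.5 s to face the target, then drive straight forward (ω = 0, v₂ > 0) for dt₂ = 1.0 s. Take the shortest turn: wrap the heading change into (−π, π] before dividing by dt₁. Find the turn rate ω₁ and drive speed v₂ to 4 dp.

heading to target = atan2(-1.5−1, -4−-4) = -1.5708
Δθ = wrap(-1.5708 − -1.8326) = 0.2618; ω₁ = Δθ/dt₁ = 0.5236
distance = √((-4−-4)² + (-1.5−1)²) = 2.5000; v₂ = distance/dt₂ = 2.5000

ω₁ = 0.5236, v₂ = 2.5000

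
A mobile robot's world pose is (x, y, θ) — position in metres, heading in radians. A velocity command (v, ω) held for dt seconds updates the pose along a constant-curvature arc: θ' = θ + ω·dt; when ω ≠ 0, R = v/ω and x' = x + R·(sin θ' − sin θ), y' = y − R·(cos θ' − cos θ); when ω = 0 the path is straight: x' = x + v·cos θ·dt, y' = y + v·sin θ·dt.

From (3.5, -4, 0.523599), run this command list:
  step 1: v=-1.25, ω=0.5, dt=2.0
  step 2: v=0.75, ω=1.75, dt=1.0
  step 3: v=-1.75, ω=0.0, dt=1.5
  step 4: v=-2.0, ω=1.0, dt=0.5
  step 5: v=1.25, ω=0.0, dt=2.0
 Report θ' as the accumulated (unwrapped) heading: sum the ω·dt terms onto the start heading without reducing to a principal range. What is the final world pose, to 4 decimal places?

(3.2716, -6.3645, 3.7736)

step 1: θ'=1.5236 (R=-2.5000) → pose (2.2528, -6.0471, 1.5236)
step 2: θ'=3.2736 (R=0.4286) → pose (1.7683, -5.6021, 3.2736)
step 3: θ'=3.2736 (straight) → pose (4.3704, -5.2565, 3.2736)
step 4: θ'=3.7736 (R=-2.0000) → pose (5.2887, -4.8876, 3.7736)
step 5: θ'=3.7736 (straight) → pose (3.2716, -6.3645, 3.7736)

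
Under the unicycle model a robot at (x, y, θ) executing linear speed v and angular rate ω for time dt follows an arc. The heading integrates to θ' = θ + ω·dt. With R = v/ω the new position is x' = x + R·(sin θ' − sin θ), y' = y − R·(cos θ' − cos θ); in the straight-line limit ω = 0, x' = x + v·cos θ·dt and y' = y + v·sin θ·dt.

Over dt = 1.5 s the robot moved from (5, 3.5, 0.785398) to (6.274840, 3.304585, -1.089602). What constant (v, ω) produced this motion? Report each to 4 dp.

v = 1.0000, ω = -1.2500

Δθ = -1.089602 − 0.785398 = -1.875000
ω = Δθ/dt = -1.875000/1.5 = -1.2500
R = Δx/(sin θ' − sin θ) = -0.8000
v = R·ω = -0.8000·-1.2500 = 1.0000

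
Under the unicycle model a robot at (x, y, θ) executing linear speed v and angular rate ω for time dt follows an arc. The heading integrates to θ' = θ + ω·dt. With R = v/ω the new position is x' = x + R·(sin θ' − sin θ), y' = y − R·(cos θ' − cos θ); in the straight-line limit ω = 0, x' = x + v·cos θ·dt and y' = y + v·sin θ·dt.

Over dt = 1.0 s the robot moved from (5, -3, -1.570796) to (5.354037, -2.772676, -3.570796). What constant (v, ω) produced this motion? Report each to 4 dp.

Δθ = -3.570796 − -1.570796 = -2.000000
ω = Δθ/dt = -2.000000/1.0 = -2.0000
R = Δx/(sin θ' − sin θ) = 0.2500
v = R·ω = 0.2500·-2.0000 = -0.5000

v = -0.5000, ω = -2.0000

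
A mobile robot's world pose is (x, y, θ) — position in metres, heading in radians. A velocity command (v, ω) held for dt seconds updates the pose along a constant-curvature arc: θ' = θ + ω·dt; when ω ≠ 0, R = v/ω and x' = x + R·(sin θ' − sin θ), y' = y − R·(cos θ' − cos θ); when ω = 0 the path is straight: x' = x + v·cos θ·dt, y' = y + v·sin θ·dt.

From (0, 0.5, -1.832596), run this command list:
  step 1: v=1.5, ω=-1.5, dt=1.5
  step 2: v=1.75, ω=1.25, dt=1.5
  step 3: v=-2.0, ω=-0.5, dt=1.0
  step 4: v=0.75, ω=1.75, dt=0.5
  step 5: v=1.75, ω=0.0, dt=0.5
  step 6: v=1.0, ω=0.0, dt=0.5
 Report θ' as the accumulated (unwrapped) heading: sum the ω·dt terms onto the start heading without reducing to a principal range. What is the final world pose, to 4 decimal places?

step 1: θ'=-4.0826 (R=-1.0000) → pose (-1.7741, 0.1698, -4.0826)
step 2: θ'=-2.2076 (R=1.4000) → pose (-4.0311, 0.1777, -2.2076)
step 3: θ'=-2.7076 (R=4.0000) → pose (-2.4971, 1.4284, -2.7076)
step 4: θ'=-1.8326 (R=0.4286) → pose (-2.7308, 1.1505, -1.8326)
step 5: θ'=-1.8326 (straight) → pose (-2.9573, 0.3053, -1.8326)
step 6: θ'=-1.8326 (straight) → pose (-3.0867, -0.1776, -1.8326)

(-3.0867, -0.1776, -1.8326)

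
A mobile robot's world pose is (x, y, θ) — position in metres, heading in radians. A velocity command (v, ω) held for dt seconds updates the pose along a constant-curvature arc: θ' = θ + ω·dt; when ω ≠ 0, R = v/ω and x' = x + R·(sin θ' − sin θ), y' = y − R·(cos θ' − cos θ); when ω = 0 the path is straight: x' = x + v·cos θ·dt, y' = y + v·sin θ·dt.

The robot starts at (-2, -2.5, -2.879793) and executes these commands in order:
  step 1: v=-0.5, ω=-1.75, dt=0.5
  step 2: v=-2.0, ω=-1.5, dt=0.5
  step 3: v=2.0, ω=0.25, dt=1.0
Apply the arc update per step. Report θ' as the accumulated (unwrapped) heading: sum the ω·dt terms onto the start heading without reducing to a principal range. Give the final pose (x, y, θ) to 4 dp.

(-1.8755, -1.4724, -4.2548)

step 1: θ'=-3.7548 (R=0.2857) → pose (-1.7616, -2.5423, -3.7548)
step 2: θ'=-4.5048 (R=1.3333) → pose (-1.2242, -3.3579, -4.5048)
step 3: θ'=-4.2548 (R=8.0000) → pose (-1.8755, -1.4724, -4.2548)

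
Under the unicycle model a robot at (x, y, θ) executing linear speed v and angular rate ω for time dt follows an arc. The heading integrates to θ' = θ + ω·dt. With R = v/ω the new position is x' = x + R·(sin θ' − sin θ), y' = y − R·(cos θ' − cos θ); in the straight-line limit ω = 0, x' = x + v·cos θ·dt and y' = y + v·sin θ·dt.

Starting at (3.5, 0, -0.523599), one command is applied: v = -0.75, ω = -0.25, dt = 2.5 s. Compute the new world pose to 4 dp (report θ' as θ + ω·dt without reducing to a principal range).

θ' = -0.5236 + -0.25·2.5 = -1.1486
R = v/ω = -0.75/-0.25 = 3.0000
x' = 3.5 + 3.0000·(sin -1.1486 − sin -0.5236) = 2.2634
y' = 0 − 3.0000·(cos -1.1486 − cos -0.5236) = 1.3688

(2.2634, 1.3688, -1.1486)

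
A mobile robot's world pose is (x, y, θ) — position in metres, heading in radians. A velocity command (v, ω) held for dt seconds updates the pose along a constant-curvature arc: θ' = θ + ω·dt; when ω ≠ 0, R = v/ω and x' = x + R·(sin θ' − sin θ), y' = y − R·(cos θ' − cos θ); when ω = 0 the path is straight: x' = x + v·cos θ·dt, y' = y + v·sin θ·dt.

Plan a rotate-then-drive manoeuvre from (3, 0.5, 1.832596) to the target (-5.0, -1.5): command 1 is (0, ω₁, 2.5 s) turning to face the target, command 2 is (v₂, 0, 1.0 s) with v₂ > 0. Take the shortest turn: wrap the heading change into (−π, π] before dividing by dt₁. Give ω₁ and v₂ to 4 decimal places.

ω₁ = 0.6216, v₂ = 8.2462

heading to target = atan2(-1.5−0.5, -5−3) = -2.8966
Δθ = wrap(-2.8966 − 1.8326) = 1.5540; ω₁ = Δθ/dt₁ = 0.6216
distance = √((-5−3)² + (-1.5−0.5)²) = 8.2462; v₂ = distance/dt₂ = 8.2462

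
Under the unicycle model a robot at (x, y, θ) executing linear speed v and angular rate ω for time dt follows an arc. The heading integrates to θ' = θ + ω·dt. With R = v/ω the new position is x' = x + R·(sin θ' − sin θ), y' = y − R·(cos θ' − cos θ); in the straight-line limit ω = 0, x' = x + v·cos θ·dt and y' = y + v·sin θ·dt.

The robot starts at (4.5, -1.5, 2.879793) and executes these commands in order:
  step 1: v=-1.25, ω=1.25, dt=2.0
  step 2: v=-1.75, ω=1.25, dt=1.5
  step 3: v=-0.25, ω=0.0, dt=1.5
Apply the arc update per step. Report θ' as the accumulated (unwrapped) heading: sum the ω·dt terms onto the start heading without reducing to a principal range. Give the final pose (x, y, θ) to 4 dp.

(3.0770, -0.3018, 7.2548)

step 1: θ'=5.3798 (R=-1.0000) → pose (5.5443, 0.0849, 5.3798)
step 2: θ'=7.2548 (R=-1.4000) → pose (3.2885, 0.0079, 7.2548)
step 3: θ'=7.2548 (straight) → pose (3.0770, -0.3018, 7.2548)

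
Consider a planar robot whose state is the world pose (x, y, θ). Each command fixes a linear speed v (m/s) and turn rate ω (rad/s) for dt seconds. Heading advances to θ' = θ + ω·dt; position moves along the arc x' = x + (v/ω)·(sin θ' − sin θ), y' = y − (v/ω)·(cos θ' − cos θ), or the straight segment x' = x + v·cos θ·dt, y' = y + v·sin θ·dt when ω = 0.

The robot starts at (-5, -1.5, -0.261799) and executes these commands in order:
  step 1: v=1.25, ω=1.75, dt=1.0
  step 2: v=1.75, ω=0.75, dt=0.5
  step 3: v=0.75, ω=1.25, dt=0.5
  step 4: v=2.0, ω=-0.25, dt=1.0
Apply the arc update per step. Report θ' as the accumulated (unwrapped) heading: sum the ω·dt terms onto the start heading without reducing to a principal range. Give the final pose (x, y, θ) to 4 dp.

(-5.8246, 1.7002, 2.2382)

step 1: θ'=1.4882 (R=0.7143) → pose (-4.1033, -0.8690, 1.4882)
step 2: θ'=1.8632 (R=2.3333) → pose (-4.1944, -0.0039, 1.8632)
step 3: θ'=2.4882 (R=0.6000) → pose (-4.4042, 0.2996, 2.4882)
step 4: θ'=2.2382 (R=-8.0000) → pose (-5.8246, 1.7002, 2.2382)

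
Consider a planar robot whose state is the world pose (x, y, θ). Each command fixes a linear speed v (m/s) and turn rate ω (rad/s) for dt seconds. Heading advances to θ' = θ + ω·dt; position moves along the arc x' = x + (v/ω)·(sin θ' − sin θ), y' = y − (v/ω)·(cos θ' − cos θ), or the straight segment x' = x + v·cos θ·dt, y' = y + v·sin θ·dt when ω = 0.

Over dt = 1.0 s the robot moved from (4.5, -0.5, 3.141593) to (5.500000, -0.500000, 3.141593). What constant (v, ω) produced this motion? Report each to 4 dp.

v = -1.0000, ω = 0.0000

Δθ = 3.141593 − 3.141593 = 0.000000
ω = Δθ/dt = 0.000000/1.0 = 0.0000
ω = 0 → v = (Δx·cos θ + Δy·sin θ)/dt = -1.0000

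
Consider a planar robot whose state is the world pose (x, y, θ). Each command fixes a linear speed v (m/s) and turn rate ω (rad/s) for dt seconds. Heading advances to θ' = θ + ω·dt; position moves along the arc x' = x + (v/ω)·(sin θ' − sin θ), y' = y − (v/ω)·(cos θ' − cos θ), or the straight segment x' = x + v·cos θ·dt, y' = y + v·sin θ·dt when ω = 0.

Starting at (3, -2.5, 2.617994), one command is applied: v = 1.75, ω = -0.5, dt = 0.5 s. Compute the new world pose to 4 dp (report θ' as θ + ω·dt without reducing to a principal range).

θ' = 2.6180 + -0.5·0.5 = 2.3680
R = v/ω = 1.75/-0.5 = -3.5000
x' = 3 + -3.5000·(sin 2.3680 − sin 2.6180) = 2.3045
y' = -2.5 − -3.5000·(cos 2.3680 − cos 2.6180) = -1.9728

(2.3045, -1.9728, 2.3680)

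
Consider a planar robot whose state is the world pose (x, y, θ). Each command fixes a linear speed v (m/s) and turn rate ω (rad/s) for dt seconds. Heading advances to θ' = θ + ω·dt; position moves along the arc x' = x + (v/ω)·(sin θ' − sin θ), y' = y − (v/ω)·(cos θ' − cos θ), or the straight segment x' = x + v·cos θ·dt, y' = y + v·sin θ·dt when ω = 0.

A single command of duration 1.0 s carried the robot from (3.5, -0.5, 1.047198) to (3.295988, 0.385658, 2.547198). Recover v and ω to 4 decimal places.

Δθ = 2.547198 − 1.047198 = 1.500000
ω = Δθ/dt = 1.500000/1.0 = 1.5000
R = −Δy/(cos θ' − cos θ) = 0.6667
v = R·ω = 0.6667·1.5000 = 1.0000

v = 1.0000, ω = 1.5000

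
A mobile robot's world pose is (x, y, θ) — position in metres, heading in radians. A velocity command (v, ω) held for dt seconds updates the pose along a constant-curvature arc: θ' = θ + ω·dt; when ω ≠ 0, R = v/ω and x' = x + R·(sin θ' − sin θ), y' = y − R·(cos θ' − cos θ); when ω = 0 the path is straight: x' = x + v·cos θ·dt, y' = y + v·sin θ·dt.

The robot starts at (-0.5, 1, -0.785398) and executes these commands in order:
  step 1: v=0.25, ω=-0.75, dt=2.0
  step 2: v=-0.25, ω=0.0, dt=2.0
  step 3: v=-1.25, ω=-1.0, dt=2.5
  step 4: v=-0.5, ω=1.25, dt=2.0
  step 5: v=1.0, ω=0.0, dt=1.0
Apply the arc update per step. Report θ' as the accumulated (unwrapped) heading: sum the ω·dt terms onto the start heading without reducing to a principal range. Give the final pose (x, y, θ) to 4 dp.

(2.0804, -1.0334, -2.2854)

step 1: θ'=-2.2854 (R=-0.3333) → pose (-0.4839, 0.5459, -2.2854)
step 2: θ'=-2.2854 (straight) → pose (-0.1563, 0.9235, -2.2854)
step 3: θ'=-4.7854 (R=1.2500) → pose (2.0346, 0.0132, -4.7854)
step 4: θ'=-2.2854 (R=-0.4000) → pose (2.7357, -0.2781, -2.2854)
step 5: θ'=-2.2854 (straight) → pose (2.0804, -1.0334, -2.2854)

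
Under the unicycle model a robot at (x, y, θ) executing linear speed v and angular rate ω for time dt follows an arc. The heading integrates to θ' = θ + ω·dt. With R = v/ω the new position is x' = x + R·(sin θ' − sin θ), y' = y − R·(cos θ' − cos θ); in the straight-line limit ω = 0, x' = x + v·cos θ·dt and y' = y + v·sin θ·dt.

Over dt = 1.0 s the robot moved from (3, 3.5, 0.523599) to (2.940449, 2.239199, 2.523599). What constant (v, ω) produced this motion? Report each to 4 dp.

v = -1.5000, ω = 2.0000

Δθ = 2.523599 − 0.523599 = 2.000000
ω = Δθ/dt = 2.000000/1.0 = 2.0000
R = −Δy/(cos θ' − cos θ) = -0.7500
v = R·ω = -0.7500·2.0000 = -1.5000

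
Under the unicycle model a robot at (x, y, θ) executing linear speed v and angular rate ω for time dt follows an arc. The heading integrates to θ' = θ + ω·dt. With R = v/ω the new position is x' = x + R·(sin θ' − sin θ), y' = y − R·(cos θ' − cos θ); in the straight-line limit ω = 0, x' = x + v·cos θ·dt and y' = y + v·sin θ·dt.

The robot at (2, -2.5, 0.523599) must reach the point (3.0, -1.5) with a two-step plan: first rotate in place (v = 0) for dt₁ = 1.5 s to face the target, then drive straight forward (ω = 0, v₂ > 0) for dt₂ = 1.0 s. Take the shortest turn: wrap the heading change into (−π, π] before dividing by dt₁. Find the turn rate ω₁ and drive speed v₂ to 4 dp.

heading to target = atan2(-1.5−-2.5, 3−2) = 0.7854
Δθ = wrap(0.7854 − 0.5236) = 0.2618; ω₁ = Δθ/dt₁ = 0.1745
distance = √((3−2)² + (-1.5−-2.5)²) = 1.4142; v₂ = distance/dt₂ = 1.4142

ω₁ = 0.1745, v₂ = 1.4142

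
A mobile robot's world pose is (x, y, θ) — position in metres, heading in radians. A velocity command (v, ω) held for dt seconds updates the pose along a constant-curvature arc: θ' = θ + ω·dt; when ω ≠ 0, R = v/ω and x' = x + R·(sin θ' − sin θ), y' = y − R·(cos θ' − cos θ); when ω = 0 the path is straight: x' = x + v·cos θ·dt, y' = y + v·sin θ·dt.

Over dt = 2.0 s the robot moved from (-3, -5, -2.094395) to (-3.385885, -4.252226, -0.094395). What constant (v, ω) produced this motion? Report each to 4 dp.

Δθ = -0.094395 − -2.094395 = 2.000000
ω = Δθ/dt = 2.000000/2.0 = 1.0000
R = −Δy/(cos θ' − cos θ) = -0.5000
v = R·ω = -0.5000·1.0000 = -0.5000

v = -0.5000, ω = 1.0000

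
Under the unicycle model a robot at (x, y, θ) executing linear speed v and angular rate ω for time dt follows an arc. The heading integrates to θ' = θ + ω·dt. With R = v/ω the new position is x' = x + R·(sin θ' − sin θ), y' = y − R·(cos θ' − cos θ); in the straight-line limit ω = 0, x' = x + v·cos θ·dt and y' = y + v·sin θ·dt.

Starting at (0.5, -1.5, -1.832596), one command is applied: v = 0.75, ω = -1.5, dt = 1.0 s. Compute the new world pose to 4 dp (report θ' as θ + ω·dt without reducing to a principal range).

θ' = -1.8326 + -1.5·1.0 = -3.3326
R = v/ω = 0.75/-1.5 = -0.5000
x' = 0.5 + -0.5000·(sin -3.3326 − sin -1.8326) = -0.0779
y' = -1.5 − -0.5000·(cos -3.3326 − cos -1.8326) = -1.8615

(-0.0779, -1.8615, -3.3326)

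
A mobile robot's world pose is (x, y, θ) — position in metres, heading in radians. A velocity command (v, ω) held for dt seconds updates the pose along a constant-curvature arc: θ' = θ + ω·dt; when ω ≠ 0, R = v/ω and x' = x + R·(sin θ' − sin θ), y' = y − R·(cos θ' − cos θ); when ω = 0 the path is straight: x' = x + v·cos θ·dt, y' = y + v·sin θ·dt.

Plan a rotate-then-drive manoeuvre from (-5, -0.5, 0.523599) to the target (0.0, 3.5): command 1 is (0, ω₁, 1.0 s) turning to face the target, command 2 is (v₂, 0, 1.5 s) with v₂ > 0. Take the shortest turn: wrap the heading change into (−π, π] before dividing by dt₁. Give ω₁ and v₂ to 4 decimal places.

ω₁ = 0.1511, v₂ = 4.2687

heading to target = atan2(3.5−-0.5, 0−-5) = 0.6747
Δθ = wrap(0.6747 − 0.5236) = 0.1511; ω₁ = Δθ/dt₁ = 0.1511
distance = √((0−-5)² + (3.5−-0.5)²) = 6.4031; v₂ = distance/dt₂ = 4.2687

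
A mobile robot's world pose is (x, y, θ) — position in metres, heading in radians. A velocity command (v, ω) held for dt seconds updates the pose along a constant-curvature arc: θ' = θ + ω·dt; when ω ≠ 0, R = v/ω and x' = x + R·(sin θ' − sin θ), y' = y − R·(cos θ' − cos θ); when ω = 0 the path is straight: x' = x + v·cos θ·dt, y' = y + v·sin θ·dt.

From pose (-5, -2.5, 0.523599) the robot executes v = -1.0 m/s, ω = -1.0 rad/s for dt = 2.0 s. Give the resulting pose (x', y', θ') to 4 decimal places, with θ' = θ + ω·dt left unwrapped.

θ' = 0.5236 + -1.0·2.0 = -1.4764
R = v/ω = -1.0/-1.0 = 1.0000
x' = -5 + 1.0000·(sin -1.4764 − sin 0.5236) = -6.4955
y' = -2.5 − 1.0000·(cos -1.4764 − cos 0.5236) = -1.7282

(-6.4955, -1.7282, -1.4764)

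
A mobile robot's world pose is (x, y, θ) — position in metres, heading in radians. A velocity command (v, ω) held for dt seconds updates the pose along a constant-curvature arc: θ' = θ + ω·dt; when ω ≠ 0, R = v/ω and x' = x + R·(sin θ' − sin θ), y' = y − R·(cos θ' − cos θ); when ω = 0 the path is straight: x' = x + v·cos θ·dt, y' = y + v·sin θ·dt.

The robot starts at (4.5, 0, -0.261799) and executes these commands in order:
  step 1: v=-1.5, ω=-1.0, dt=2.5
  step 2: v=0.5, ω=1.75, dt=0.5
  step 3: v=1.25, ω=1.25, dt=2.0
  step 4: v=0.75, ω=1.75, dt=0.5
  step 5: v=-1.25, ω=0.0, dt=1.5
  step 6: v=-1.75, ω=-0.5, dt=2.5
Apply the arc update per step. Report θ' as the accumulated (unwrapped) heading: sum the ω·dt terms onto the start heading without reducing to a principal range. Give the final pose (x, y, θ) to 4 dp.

(3.0560, -3.1290, 0.2382)

step 1: θ'=-2.7618 (R=1.5000) → pose (4.3321, 2.8420, -2.7618)
step 2: θ'=-1.8868 (R=0.2857) → pose (4.1665, 2.6654, -1.8868)
step 3: θ'=0.6132 (R=1.0000) → pose (5.6925, 1.5369, 0.6132)
step 4: θ'=1.4882 (R=0.4286) → pose (5.8729, 1.8520, 1.4882)
step 5: θ'=1.4882 (straight) → pose (5.7182, -0.0166, 1.4882)
step 6: θ'=0.2382 (R=3.5000) → pose (3.0560, -3.1290, 0.2382)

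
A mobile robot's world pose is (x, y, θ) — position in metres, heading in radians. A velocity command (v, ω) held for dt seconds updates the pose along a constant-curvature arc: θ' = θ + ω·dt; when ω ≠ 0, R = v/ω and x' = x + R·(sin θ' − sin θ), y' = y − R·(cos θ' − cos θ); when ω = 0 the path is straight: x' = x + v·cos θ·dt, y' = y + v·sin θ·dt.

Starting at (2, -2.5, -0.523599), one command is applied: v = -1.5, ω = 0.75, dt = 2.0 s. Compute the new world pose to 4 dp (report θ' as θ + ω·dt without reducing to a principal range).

(-0.6570, -3.1120, 0.9764)

θ' = -0.5236 + 0.75·2.0 = 0.9764
R = v/ω = -1.5/0.75 = -2.0000
x' = 2 + -2.0000·(sin 0.9764 − sin -0.5236) = -0.6570
y' = -2.5 − -2.0000·(cos 0.9764 − cos -0.5236) = -3.1120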